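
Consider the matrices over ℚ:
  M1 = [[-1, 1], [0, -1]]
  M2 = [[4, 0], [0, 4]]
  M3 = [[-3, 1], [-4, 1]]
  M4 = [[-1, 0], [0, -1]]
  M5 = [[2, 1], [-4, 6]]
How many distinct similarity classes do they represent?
4 classes: {M1, M3}, {M2}, {M4}, {M5}

Characteristic polynomials: χ_{M1} = (x + 1)^2, χ_{M2} = (x - 4)^2, χ_{M3} = (x + 1)^2, χ_{M4} = (x + 1)^2, χ_{M5} = (x - 4)^2.

{M1, M3}: invariant factors (x + 1)^2.

{M2}: invariant factors x - 4, x - 4.

{M4}: invariant factors x + 1, x + 1.

{M5}: invariant factors (x - 4)^2.

Matrices are similar if and only if their invariant-factor lists agree; the partition into similarity classes is {M1, M3}, {M2}, {M4}, {M5}.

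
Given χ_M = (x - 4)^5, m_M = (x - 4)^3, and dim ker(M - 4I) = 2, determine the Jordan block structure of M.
λ = 4: algebraic multiplicity 5 (exponent in χ_M), largest block size 3 (exponent in m_M), 2 blocks (geometric multiplicity). These force block sizes [3, 2].

Jordan blocks: (4, 3), (4, 2)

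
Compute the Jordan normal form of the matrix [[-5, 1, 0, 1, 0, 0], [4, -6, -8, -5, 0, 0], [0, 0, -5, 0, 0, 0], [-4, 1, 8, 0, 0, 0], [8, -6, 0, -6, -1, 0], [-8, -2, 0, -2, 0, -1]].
J = [[-5, 1, 0, 0, 0, 0], [0, -5, 0, 0, 0, 0], [0, 0, -5, 0, 0, 0], [0, 0, 0, -1, 0, 0], [0, 0, 0, 0, -1, 0], [0, 0, 0, 0, 0, -1]]

The characteristic polynomial is det(xI - A) = (x + 1)^3(x + 5)^3, so the eigenvalues are -5 (algebraic multiplicity 3), -1 (algebraic multiplicity 3).

For λ = -5: rank(A + 5I) = 4, rank((A + 5I)^2) = 3. The eigenspace has dimension 6 - 4 = 2, so there are 2 Jordan blocks; the rank sequence gives block sizes [2, 1].

For λ = -1: rank(A + I) = 3. The eigenspace has dimension 6 - 3 = 3, so there are 3 Jordan blocks; the rank sequence gives block sizes [1, 1, 1].

Assembling the blocks gives the Jordan form J above.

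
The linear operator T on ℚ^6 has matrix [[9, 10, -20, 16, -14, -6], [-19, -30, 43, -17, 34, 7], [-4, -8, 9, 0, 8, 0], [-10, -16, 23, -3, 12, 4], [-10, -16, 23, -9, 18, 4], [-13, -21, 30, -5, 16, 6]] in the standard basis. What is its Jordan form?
The characteristic polynomial is det(xI - A) = (x - 6)(x - 1)^4(x + 1), so the eigenvalues are -1 (algebraic multiplicity 1), 1 (algebraic multiplicity 4), 6 (algebraic multiplicity 1).

For λ = -1: algebraic multiplicity 1 gives one 1×1 block.

For λ = 1: rank(A - I) = 4, rank((A - I)^2) = 2. The eigenspace has dimension 6 - 4 = 2, so there are 2 Jordan blocks; the rank sequence gives block sizes [2, 2].

For λ = 6: algebraic multiplicity 1 gives one 1×1 block.

Assembling the blocks gives the Jordan form J above.

J = [[-1, 0, 0, 0, 0, 0], [0, 1, 1, 0, 0, 0], [0, 0, 1, 0, 0, 0], [0, 0, 0, 1, 1, 0], [0, 0, 0, 0, 1, 0], [0, 0, 0, 0, 0, 6]]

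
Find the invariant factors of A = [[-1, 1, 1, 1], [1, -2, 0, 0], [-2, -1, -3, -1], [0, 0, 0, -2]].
The Jordan structure of A has elementary divisors (x + 2)^3, (x + 2). Arranging the block sizes at each eigenvalue in decreasing order and taking row products gives the invariant factors.

Invariant factors (smallest first, each dividing the next): x + 2, (x + 2)^3.

Check: the last factor (x + 2)^3 is the minimal polynomial, and the product (x + 2)^4 is the characteristic polynomial.

x + 2, (x + 2)^3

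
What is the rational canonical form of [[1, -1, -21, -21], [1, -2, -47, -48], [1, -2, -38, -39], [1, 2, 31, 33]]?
R = [[0, 0, 0, -9], [1, 0, 0, 18], [0, 1, 0, -3], [0, 0, 1, -6]]

The invariant factors of A (the non-unit diagonal entries of the Smith normal form of xI - A over ℚ[x]) are (x^2 + 3x - 3)^2, each dividing the next. The characteristic polynomial is their product, (x^2 + 3x - 3)^2.

The rational canonical form is the block-diagonal matrix of companion matrices C(f_i):
R = [[0, 0, 0, -9], [1, 0, 0, 18], [0, 1, 0, -3], [0, 0, 1, -6]].

Note the characteristic polynomial does not split into linear factors over ℚ, so A has no Jordan form over ℚ; the rational canonical form exists over any field.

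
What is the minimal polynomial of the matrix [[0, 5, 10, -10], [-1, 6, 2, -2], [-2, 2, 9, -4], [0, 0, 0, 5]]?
The characteristic polynomial factors as (x - 5)^4. The minimal polynomial is ∏(x - λ)^{k_λ} where k_λ is the size of the largest Jordan block at λ.

For λ = 5: rank(A - 5I) = 1, and the largest Jordan block has size 2 (the smallest k with rank((A - 5I)^k) = rank((A - 5I)^(k+1))).

So m_A(x) = (x - 5)^2.

m_A(x) = (x - 5)^2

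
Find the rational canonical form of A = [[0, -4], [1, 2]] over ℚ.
R = [[0, -4], [1, 2]]

The invariant factors of A (the non-unit diagonal entries of the Smith normal form of xI - A over ℚ[x]) are x^2 - 2x + 4, each dividing the next. The characteristic polynomial is their product, x^2 - 2x + 4.

The rational canonical form is the block-diagonal matrix of companion matrices C(f_i):
R = [[0, -4], [1, 2]].

Note the characteristic polynomial does not split into linear factors over ℚ, so A has no Jordan form over ℚ; the rational canonical form exists over any field.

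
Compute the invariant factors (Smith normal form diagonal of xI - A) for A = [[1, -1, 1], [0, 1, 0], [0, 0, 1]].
The Jordan structure of A has elementary divisors (x - 1)^2, (x - 1). Arranging the block sizes at each eigenvalue in decreasing order and taking row products gives the invariant factors.

Invariant factors (smallest first, each dividing the next): x - 1, (x - 1)^2.

Check: the last factor (x - 1)^2 is the minimal polynomial, and the product (x - 1)^3 is the characteristic polynomial.

x - 1, (x - 1)^2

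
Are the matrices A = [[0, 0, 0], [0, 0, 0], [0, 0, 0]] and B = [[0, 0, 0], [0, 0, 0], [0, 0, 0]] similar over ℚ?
Two matrices over a field are similar if and only if they have the same invariant factors.

Both A and B have characteristic polynomial x^3 and minimal polynomial x. Computing further, both have invariant factors x, x, x. Hence A and B are similar.

Yes.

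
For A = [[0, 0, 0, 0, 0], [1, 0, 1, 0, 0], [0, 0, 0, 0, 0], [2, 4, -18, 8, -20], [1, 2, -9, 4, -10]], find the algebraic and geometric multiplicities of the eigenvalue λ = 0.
algebraic multiplicity 4, geometric multiplicity 3

The characteristic polynomial is x^4(x + 2), so the factor x appears with exponent 4: the algebraic multiplicity is 4.

rank(A) = 2, so the eigenspace has dimension 5 - 2 = 3: the geometric multiplicity is 3.

Since 3 < 4, A is not diagonalizable.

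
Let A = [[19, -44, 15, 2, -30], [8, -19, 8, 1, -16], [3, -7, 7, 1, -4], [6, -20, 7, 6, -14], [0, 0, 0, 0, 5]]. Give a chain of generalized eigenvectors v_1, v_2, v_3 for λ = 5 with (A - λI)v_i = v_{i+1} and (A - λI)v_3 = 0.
v_1 = [[0, 0, 0, 1, 0]]^T, v_2 = [[2, 1, 1, 1, 0]]^T, v_3 = [[1, 1, 2, 0, 0]]^T

We seek v_1 ∈ ker((A - 5I)^3) \ ker((A - 5I)^2), then set v_{i+1} = (A - 5I) v_i.

One such chain is v_1 = [[0, 0, 0, 1, 0]]^T, v_2 = [[2, 1, 1, 1, 0]]^T, v_3 = [[1, 1, 2, 0, 0]]^T. Check: (A - 5I) v_3 = [[0, 0, 0, 0, 0]]^T = 0.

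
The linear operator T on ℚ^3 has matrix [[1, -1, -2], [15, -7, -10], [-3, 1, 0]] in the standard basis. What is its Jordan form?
The characteristic polynomial is det(xI - A) = (x + 2)^3, so the eigenvalues are -2 (algebraic multiplicity 3).

For λ = -2: rank(A + 2I) = 1, rank((A + 2I)^2) = 0. The eigenspace has dimension 3 - 1 = 2, so there are 2 Jordan blocks; the rank sequence gives block sizes [2, 1].

Assembling the blocks gives the Jordan form J above.

J = [[-2, 1, 0], [0, -2, 0], [0, 0, -2]]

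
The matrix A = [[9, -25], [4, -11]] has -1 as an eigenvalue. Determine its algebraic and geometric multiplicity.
The characteristic polynomial is (x + 1)^2, so the factor x + 1 appears with exponent 2: the algebraic multiplicity is 2.

rank(A + I) = 1, so the eigenspace has dimension 2 - 1 = 1: the geometric multiplicity is 1.

Since 1 < 2, A is not diagonalizable.

algebraic multiplicity 2, geometric multiplicity 1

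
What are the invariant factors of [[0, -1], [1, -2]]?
(x + 1)^2

The Jordan structure of A has elementary divisors (x + 1)^2. Arranging the block sizes at each eigenvalue in decreasing order and taking row products gives the invariant factors.

Invariant factors (smallest first, each dividing the next): (x + 1)^2.

Check: the last factor (x + 1)^2 is the minimal polynomial, and the product (x + 1)^2 is the characteristic polynomial.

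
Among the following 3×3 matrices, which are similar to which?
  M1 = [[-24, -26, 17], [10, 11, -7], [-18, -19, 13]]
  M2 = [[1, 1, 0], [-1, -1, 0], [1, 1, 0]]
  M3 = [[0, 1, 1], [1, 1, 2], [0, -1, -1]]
2 classes: {M1, M3}, {M2}

Characteristic polynomials: χ_{M1} = x^3, χ_{M2} = x^3, χ_{M3} = x^3.

{M1, M3}: invariant factors x^3.

{M2}: invariant factors x, x^2.

Matrices are similar if and only if their invariant-factor lists agree; the partition into similarity classes is {M1, M3}, {M2}.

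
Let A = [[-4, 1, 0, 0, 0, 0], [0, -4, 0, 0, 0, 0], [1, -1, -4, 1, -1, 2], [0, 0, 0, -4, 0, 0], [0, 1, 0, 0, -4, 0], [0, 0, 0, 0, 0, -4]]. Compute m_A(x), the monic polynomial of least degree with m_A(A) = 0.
m_A(x) = (x + 4)^2

The characteristic polynomial factors as (x + 4)^6. The minimal polynomial is ∏(x - λ)^{k_λ} where k_λ is the size of the largest Jordan block at λ.

For λ = -4: rank(A + 4I) = 2, and the largest Jordan block has size 2 (the smallest k with rank((A + 4I)^k) = rank((A + 4I)^(k+1))).

So m_A(x) = (x + 4)^2.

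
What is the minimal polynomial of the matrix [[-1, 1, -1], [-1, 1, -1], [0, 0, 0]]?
m_A(x) = x^2

The characteristic polynomial factors as x^3. The minimal polynomial is ∏(x - λ)^{k_λ} where k_λ is the size of the largest Jordan block at λ.

For λ = 0: rank(A) = 1, and the largest Jordan block has size 2 (the smallest k with rank(A^k) = rank(A^(k+1))).

So m_A(x) = x^2.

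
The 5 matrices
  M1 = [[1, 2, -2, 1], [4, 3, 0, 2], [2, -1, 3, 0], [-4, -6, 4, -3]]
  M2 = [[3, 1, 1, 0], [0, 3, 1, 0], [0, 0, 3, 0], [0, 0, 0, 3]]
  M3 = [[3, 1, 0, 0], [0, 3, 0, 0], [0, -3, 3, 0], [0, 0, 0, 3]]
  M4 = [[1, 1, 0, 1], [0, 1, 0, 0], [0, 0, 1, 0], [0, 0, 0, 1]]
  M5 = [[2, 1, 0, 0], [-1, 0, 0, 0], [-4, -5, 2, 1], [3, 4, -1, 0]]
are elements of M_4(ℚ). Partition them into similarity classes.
Characteristic polynomials: χ_{M1} = (x - 1)^4, χ_{M2} = (x - 3)^4, χ_{M3} = (x - 3)^4, χ_{M4} = (x - 1)^4, χ_{M5} = (x - 1)^4.

{M1, M5}: invariant factors (x - 1)^2, (x - 1)^2.

{M2}: invariant factors x - 3, (x - 3)^3.

{M3}: invariant factors x - 3, x - 3, (x - 3)^2.

{M4}: invariant factors x - 1, x - 1, (x - 1)^2.

Matrices are similar if and only if their invariant-factor lists agree; the partition into similarity classes is {M1, M5}, {M2}, {M3}, {M4}.

4 classes: {M1, M5}, {M2}, {M3}, {M4}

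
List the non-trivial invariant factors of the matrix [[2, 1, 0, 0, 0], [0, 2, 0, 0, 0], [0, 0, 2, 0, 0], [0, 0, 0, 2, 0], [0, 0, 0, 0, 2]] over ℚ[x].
x - 2, x - 2, x - 2, (x - 2)^2

The Jordan structure of A has elementary divisors (x - 2)^2, (x - 2), (x - 2), (x - 2). Arranging the block sizes at each eigenvalue in decreasing order and taking row products gives the invariant factors.

Invariant factors (smallest first, each dividing the next): x - 2, x - 2, x - 2, (x - 2)^2.

Check: the last factor (x - 2)^2 is the minimal polynomial, and the product (x - 2)^5 is the characteristic polynomial.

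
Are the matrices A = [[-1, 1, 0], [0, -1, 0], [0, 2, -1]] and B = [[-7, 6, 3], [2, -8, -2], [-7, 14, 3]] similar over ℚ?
No.

trace(A) = -3 but trace(B) = -12. The trace is a similarity invariant, so A and B are not similar.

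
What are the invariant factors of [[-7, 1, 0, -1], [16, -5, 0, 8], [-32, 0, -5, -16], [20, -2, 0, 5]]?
x + 5, (x - 3)(x + 5)^2

The Jordan structure of A has elementary divisors (x + 5)^2, (x + 5), (x - 3). Arranging the block sizes at each eigenvalue in decreasing order and taking row products gives the invariant factors.

Invariant factors (smallest first, each dividing the next): x + 5, (x - 3)(x + 5)^2.

Check: the last factor (x - 3)(x + 5)^2 is the minimal polynomial, and the product (x - 3)(x + 5)^3 is the characteristic polynomial.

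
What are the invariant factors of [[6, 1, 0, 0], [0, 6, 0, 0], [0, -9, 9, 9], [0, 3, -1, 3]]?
The Jordan structure of A has elementary divisors (x - 6)^2, (x - 6)^2. Arranging the block sizes at each eigenvalue in decreasing order and taking row products gives the invariant factors.

Invariant factors (smallest first, each dividing the next): (x - 6)^2, (x - 6)^2.

Check: the last factor (x - 6)^2 is the minimal polynomial, and the product (x - 6)^4 is the characteristic polynomial.

(x - 6)^2, (x - 6)^2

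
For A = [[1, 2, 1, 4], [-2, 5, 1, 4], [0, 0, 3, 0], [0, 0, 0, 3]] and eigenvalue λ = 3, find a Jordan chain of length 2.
We seek v_1 ∈ ker((A - 3I)^2) \ ker(A - 3I), then set v_{i+1} = (A - 3I) v_i.

One such chain is v_1 = [[0, 1, -1, 0]]^T, v_2 = [[1, 1, 0, 0]]^T. Check: (A - 3I) v_2 = [[0, 0, 0, 0]]^T = 0.

v_1 = [[0, 1, -1, 0]]^T, v_2 = [[1, 1, 0, 0]]^T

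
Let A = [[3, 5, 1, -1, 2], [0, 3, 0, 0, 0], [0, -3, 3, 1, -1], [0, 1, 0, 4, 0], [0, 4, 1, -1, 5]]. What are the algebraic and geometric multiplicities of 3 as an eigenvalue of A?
algebraic multiplicity 2, geometric multiplicity 1

The characteristic polynomial is (x - 4)^3(x - 3)^2, so the factor x - 3 appears with exponent 2: the algebraic multiplicity is 2.

rank(A - 3I) = 4, so the eigenspace has dimension 5 - 4 = 1: the geometric multiplicity is 1.

Since 1 < 2, A is not diagonalizable.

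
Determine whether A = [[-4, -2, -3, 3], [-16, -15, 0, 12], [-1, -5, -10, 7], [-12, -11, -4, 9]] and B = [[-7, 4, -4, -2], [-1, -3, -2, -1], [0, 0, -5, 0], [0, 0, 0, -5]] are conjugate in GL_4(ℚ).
No.

Both have characteristic polynomial (x + 5)^4 and minimal polynomial (x + 5)^2. But rank(A + 5I) = 2 for A while rank(B + 5I) = 1 for B, so the number of Jordan blocks at λ = -5 differs. A and B are not similar.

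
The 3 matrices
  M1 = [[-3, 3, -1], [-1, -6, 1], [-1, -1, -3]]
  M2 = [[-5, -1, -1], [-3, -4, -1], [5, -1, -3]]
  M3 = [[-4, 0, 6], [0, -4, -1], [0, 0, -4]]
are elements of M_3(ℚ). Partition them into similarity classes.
2 classes: {M1, M2}, {M3}

Characteristic polynomials: χ_{M1} = (x + 4)^3, χ_{M2} = (x + 4)^3, χ_{M3} = (x + 4)^3.

{M1, M2}: invariant factors (x + 4)^3.

{M3}: invariant factors x + 4, (x + 4)^2.

Matrices are similar if and only if their invariant-factor lists agree; the partition into similarity classes is {M1, M2}, {M3}.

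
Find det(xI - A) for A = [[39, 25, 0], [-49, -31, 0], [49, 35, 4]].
χ_A(x) = (x - 4)^3

xI - A = [[x - 39, -25, 0], [49, x + 31, 0], [-49, -35, x - 4]].

Expanding det(xI - A) along the first row:
det(xI - A) = + (x - 39)·det([[x + 31, 0], [-35, x - 4]]) - (-25)·det([[49, 0], [-49, x - 4]]) + (0)·det([[49, x + 31], [-49, -35]]).

Evaluating gives χ_A(x) = x^3 - 12x^2 + 48x - 64 = (x - 4)^3.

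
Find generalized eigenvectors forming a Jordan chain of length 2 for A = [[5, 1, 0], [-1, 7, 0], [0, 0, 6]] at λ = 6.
v_1 = [[0, 1, 0]]^T, v_2 = [[1, 1, 0]]^T

We seek v_1 ∈ ker((A - 6I)^2) \ ker(A - 6I), then set v_{i+1} = (A - 6I) v_i.

One such chain is v_1 = [[0, 1, 0]]^T, v_2 = [[1, 1, 0]]^T. Check: (A - 6I) v_2 = [[0, 0, 0]]^T = 0.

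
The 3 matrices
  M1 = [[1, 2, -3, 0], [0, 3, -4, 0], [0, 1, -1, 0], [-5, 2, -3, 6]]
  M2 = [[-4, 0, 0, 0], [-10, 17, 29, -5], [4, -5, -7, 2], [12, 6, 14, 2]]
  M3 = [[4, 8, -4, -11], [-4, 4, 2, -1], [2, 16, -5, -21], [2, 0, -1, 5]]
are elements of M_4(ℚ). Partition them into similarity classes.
2 classes: {M1}, {M2, M3}

Characteristic polynomials: χ_{M1} = (x - 6)(x - 1)^3, χ_{M2} = (x - 4)^3(x + 4), χ_{M3} = (x - 4)^3(x + 4).

{M1}: invariant factors (x - 6)(x - 1)^3.

{M2, M3}: invariant factors (x - 4)^3(x + 4).

Matrices are similar if and only if their invariant-factor lists agree; the partition into similarity classes is {M1}, {M2, M3}.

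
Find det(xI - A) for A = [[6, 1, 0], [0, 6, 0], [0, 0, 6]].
xI - A = [[x - 6, -1, 0], [0, x - 6, 0], [0, 0, x - 6]].

Expanding det(xI - A) along the first row:
det(xI - A) = + (x - 6)·det([[x - 6, 0], [0, x - 6]]) - (-1)·det([[0, 0], [0, x - 6]]) + (0)·det([[0, x - 6], [0, 0]]).

Evaluating gives χ_A(x) = x^3 - 18x^2 + 108x - 216 = (x - 6)^3.

χ_A(x) = (x - 6)^3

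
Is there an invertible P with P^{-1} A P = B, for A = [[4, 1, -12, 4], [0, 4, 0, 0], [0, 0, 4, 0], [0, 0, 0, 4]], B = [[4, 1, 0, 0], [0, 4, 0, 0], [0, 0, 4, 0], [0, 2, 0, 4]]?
Yes.

Two matrices over a field are similar if and only if they have the same invariant factors.

Both A and B have characteristic polynomial (x - 4)^4 and minimal polynomial (x - 4)^2. Computing further, both have invariant factors x - 4, x - 4, (x - 4)^2. Hence A and B are similar.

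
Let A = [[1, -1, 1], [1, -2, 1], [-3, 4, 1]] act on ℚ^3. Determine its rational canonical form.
The invariant factors of A (the non-unit diagonal entries of the Smith normal form of xI - A over ℚ[x]) are x^3 - 3x + 4, each dividing the next. The characteristic polynomial is their product, x^3 - 3x + 4.

The rational canonical form is the block-diagonal matrix of companion matrices C(f_i):
R = [[0, 0, -4], [1, 0, 3], [0, 1, 0]].

Note the characteristic polynomial does not split into linear factors over ℚ, so A has no Jordan form over ℚ; the rational canonical form exists over any field.

R = [[0, 0, -4], [1, 0, 3], [0, 1, 0]]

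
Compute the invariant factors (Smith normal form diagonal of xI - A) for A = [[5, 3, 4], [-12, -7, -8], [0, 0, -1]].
x + 1, (x + 1)^2

The Jordan structure of A has elementary divisors (x + 1)^2, (x + 1). Arranging the block sizes at each eigenvalue in decreasing order and taking row products gives the invariant factors.

Invariant factors (smallest first, each dividing the next): x + 1, (x + 1)^2.

Check: the last factor (x + 1)^2 is the minimal polynomial, and the product (x + 1)^3 is the characteristic polynomial.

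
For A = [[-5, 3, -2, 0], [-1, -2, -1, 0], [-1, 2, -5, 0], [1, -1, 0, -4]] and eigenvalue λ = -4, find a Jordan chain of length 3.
We seek v_1 ∈ ker((A + 4I)^3) \ ker((A + 4I)^2), then set v_{i+1} = (A + 4I) v_i.

One such chain is v_1 = [[1, 1, 2, 0]]^T, v_2 = [[-2, -1, -1, 0]]^T, v_3 = [[1, 1, 1, -1]]^T. Check: (A + 4I) v_3 = [[0, 0, 0, 0]]^T = 0.

v_1 = [[1, 1, 2, 0]]^T, v_2 = [[-2, -1, -1, 0]]^T, v_3 = [[1, 1, 1, -1]]^T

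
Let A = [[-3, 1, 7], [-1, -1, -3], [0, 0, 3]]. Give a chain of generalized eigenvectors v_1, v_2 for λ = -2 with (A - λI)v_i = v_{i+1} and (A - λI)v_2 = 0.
We seek v_1 ∈ ker((A + 2I)^2) \ ker(A + 2I), then set v_{i+1} = (A + 2I) v_i.

One such chain is v_1 = [[0, 1, 0]]^T, v_2 = [[1, 1, 0]]^T. Check: (A + 2I) v_2 = [[0, 0, 0]]^T = 0.

v_1 = [[0, 1, 0]]^T, v_2 = [[1, 1, 0]]^T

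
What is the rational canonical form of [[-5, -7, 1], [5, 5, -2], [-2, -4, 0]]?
The invariant factors of A (the non-unit diagonal entries of the Smith normal form of xI - A over ℚ[x]) are x^3 + 4x - 2, each dividing the next. The characteristic polynomial is their product, x^3 + 4x - 2.

The rational canonical form is the block-diagonal matrix of companion matrices C(f_i):
R = [[0, 0, 2], [1, 0, -4], [0, 1, 0]].

Note the characteristic polynomial does not split into linear factors over ℚ, so A has no Jordan form over ℚ; the rational canonical form exists over any field.

R = [[0, 0, 2], [1, 0, -4], [0, 1, 0]]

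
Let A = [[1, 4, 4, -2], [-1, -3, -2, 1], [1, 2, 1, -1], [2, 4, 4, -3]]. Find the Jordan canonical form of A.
J = [[-1, 1, 0, 0], [0, -1, 0, 0], [0, 0, -1, 0], [0, 0, 0, -1]]

The characteristic polynomial is det(xI - A) = (x + 1)^4, so the eigenvalues are -1 (algebraic multiplicity 4).

For λ = -1: rank(A + I) = 1, rank((A + I)^2) = 0. The eigenspace has dimension 4 - 1 = 3, so there are 3 Jordan blocks; the rank sequence gives block sizes [2, 1, 1].

Assembling the blocks gives the Jordan form J above.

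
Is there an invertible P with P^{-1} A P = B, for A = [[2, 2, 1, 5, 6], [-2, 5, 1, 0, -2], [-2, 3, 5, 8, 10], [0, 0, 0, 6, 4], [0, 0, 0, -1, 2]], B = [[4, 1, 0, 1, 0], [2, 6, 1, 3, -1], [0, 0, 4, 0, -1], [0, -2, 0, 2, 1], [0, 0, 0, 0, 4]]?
Yes.

Two matrices over a field are similar if and only if they have the same invariant factors.

Both A and B have characteristic polynomial (x - 4)^5 and minimal polynomial (x - 4)^3. Computing further, both have invariant factors (x - 4)^2, (x - 4)^3. Hence A and B are similar.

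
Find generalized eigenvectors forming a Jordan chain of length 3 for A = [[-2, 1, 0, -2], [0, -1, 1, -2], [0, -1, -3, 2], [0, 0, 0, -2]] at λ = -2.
v_1 = [[-1, 4, 1, 2]]^T, v_2 = [[0, 1, -1, 0]]^T, v_3 = [[1, 0, 0, 0]]^T

We seek v_1 ∈ ker((A + 2I)^3) \ ker((A + 2I)^2), then set v_{i+1} = (A + 2I) v_i.

One such chain is v_1 = [[-1, 4, 1, 2]]^T, v_2 = [[0, 1, -1, 0]]^T, v_3 = [[1, 0, 0, 0]]^T. Check: (A + 2I) v_3 = [[0, 0, 0, 0]]^T = 0.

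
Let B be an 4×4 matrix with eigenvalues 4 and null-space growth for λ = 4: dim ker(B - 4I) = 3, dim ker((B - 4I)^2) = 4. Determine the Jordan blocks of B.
λ = 4: successive nullity increments [3, 1] count blocks of size ≥ k; block sizes are [2, 1, 1].

Jordan blocks: (4, 2), (4, 1), (4, 1)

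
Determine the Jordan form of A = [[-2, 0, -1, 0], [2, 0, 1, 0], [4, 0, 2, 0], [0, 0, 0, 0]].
J = [[0, 1, 0, 0], [0, 0, 0, 0], [0, 0, 0, 0], [0, 0, 0, 0]]

The characteristic polynomial is det(xI - A) = x^4, so the eigenvalues are 0 (algebraic multiplicity 4).

For λ = 0: rank(A) = 1, rank(A^2) = 0. The eigenspace has dimension 4 - 1 = 3, so there are 3 Jordan blocks; the rank sequence gives block sizes [2, 1, 1].

Assembling the blocks gives the Jordan form J above.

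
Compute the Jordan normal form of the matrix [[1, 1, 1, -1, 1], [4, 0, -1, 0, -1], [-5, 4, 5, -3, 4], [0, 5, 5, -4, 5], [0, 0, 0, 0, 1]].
The characteristic polynomial is det(xI - A) = x^2(x - 1)^3, so the eigenvalues are 0 (algebraic multiplicity 2), 1 (algebraic multiplicity 3).

For λ = 0: rank(A) = 4, rank(A^2) = 3. The eigenspace has dimension 5 - 4 = 1, so there is 1 Jordan block; the rank sequence gives block sizes [2].

For λ = 1: rank(A - I) = 3, rank((A - I)^2) = 2. The eigenspace has dimension 5 - 3 = 2, so there are 2 Jordan blocks; the rank sequence gives block sizes [2, 1].

Assembling the blocks gives the Jordan form J above.

J = [[0, 1, 0, 0, 0], [0, 0, 0, 0, 0], [0, 0, 1, 1, 0], [0, 0, 0, 1, 0], [0, 0, 0, 0, 1]]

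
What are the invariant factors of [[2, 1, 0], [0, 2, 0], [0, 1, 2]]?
x - 2, (x - 2)^2

The Jordan structure of A has elementary divisors (x - 2)^2, (x - 2). Arranging the block sizes at each eigenvalue in decreasing order and taking row products gives the invariant factors.

Invariant factors (smallest first, each dividing the next): x - 2, (x - 2)^2.

Check: the last factor (x - 2)^2 is the minimal polynomial, and the product (x - 2)^3 is the characteristic polynomial.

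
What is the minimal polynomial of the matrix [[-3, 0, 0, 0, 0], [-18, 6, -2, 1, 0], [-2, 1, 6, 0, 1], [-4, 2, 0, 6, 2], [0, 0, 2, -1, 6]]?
The characteristic polynomial factors as (x - 6)^4(x + 3). The minimal polynomial is ∏(x - λ)^{k_λ} where k_λ is the size of the largest Jordan block at λ.

For λ = -3: rank(A + 3I) = 4, and the largest Jordan block has size 1 (the smallest k with rank((A + 3I)^k) = rank((A + 3I)^(k+1))).
For λ = 6: rank(A - 6I) = 3, and the largest Jordan block has size 2 (the smallest k with rank((A - 6I)^k) = rank((A - 6I)^(k+1))).

So m_A(x) = (x - 6)^2(x + 3).

m_A(x) = (x - 6)^2(x + 3)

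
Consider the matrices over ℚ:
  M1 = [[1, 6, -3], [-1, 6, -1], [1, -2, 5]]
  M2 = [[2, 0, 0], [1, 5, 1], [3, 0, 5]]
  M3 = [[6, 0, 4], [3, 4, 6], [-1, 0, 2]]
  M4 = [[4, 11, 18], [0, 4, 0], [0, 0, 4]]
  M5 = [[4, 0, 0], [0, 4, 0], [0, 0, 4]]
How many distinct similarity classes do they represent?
Characteristic polynomials: χ_{M1} = (x - 4)^3, χ_{M2} = (x - 5)^2(x - 2), χ_{M3} = (x - 4)^3, χ_{M4} = (x - 4)^3, χ_{M5} = (x - 4)^3.

{M1, M3, M4}: invariant factors x - 4, (x - 4)^2.

{M2}: invariant factors (x - 5)^2(x - 2).

{M5}: invariant factors x - 4, x - 4, x - 4.

Matrices are similar if and only if their invariant-factor lists agree; the partition into similarity classes is {M1, M3, M4}, {M2}, {M5}.

3 classes: {M1, M3, M4}, {M2}, {M5}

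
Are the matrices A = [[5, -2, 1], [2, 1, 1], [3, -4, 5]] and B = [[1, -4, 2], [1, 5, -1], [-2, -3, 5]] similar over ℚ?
Yes.

Two matrices over a field are similar if and only if they have the same invariant factors.

Both A and B have characteristic polynomial (x - 4)^2(x - 3) and minimal polynomial (x - 4)^2(x - 3). Computing further, both have invariant factors (x - 4)^2(x - 3). Hence A and B are similar.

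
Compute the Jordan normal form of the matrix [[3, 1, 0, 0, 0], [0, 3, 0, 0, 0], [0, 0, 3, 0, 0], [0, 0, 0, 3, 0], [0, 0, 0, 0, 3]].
The characteristic polynomial is det(xI - A) = (x - 3)^5, so the eigenvalues are 3 (algebraic multiplicity 5).

For λ = 3: rank(A - 3I) = 1, rank((A - 3I)^2) = 0. The eigenspace has dimension 5 - 1 = 4, so there are 4 Jordan blocks; the rank sequence gives block sizes [2, 1, 1, 1].

Assembling the blocks gives the Jordan form J above.

J = [[3, 1, 0, 0, 0], [0, 3, 0, 0, 0], [0, 0, 3, 0, 0], [0, 0, 0, 3, 0], [0, 0, 0, 0, 3]]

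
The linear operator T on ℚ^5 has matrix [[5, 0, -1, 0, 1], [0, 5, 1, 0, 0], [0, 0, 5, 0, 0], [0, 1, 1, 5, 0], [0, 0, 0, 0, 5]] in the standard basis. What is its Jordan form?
J = [[5, 1, 0, 0, 0], [0, 5, 1, 0, 0], [0, 0, 5, 0, 0], [0, 0, 0, 5, 1], [0, 0, 0, 0, 5]]

The characteristic polynomial is det(xI - A) = (x - 5)^5, so the eigenvalues are 5 (algebraic multiplicity 5).

For λ = 5: rank(A - 5I) = 3, rank((A - 5I)^2) = 1, rank((A - 5I)^3) = 0. The eigenspace has dimension 5 - 3 = 2, so there are 2 Jordan blocks; the rank sequence gives block sizes [3, 2].

Assembling the blocks gives the Jordan form J above.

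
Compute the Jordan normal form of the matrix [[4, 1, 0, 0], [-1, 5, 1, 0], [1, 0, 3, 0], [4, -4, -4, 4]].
The characteristic polynomial is det(xI - A) = (x - 4)^4, so the eigenvalues are 4 (algebraic multiplicity 4).

For λ = 4: rank(A - 4I) = 2, rank((A - 4I)^2) = 1, rank((A - 4I)^3) = 0. The eigenspace has dimension 4 - 2 = 2, so there are 2 Jordan blocks; the rank sequence gives block sizes [3, 1].

Assembling the blocks gives the Jordan form J above.

J = [[4, 1, 0, 0], [0, 4, 1, 0], [0, 0, 4, 0], [0, 0, 0, 4]]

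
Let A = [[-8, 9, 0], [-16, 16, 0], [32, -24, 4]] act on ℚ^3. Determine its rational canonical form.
The invariant factors of A (the non-unit diagonal entries of the Smith normal form of xI - A over ℚ[x]) are x - 4, (x - 4)^2, each dividing the next. The characteristic polynomial is their product, (x - 4)^3.

The rational canonical form is the block-diagonal matrix of companion matrices C(f_i):
R = [[4, 0, 0], [0, 0, -16], [0, 1, 8]].

R = [[4, 0, 0], [0, 0, -16], [0, 1, 8]]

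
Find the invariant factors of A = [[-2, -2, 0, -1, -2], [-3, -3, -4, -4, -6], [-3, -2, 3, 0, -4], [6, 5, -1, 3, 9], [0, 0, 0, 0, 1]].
The Jordan structure of A has elementary divisors (x + 2), (x - 1)^3, (x - 1). Arranging the block sizes at each eigenvalue in decreasing order and taking row products gives the invariant factors.

Invariant factors (smallest first, each dividing the next): x - 1, (x - 1)^3(x + 2).

Check: the last factor (x - 1)^3(x + 2) is the minimal polynomial, and the product (x - 1)^4(x + 2) is the characteristic polynomial.

x - 1, (x - 1)^3(x + 2)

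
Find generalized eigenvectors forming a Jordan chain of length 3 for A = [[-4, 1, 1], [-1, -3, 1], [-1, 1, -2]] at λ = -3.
We seek v_1 ∈ ker((A + 3I)^3) \ ker((A + 3I)^2), then set v_{i+1} = (A + 3I) v_i.

One such chain is v_1 = [[3, -1, 4]]^T, v_2 = [[0, 1, 0]]^T, v_3 = [[1, 0, 1]]^T. Check: (A + 3I) v_3 = [[0, 0, 0]]^T = 0.

v_1 = [[3, -1, 4]]^T, v_2 = [[0, 1, 0]]^T, v_3 = [[1, 0, 1]]^T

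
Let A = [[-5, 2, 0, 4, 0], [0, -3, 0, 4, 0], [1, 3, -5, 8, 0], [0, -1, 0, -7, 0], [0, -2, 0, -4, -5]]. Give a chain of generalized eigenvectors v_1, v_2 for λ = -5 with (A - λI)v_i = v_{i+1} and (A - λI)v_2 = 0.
v_1 = [[-1, 3, 0, -1, 3]]^T, v_2 = [[2, 2, 0, -1, -2]]^T

We seek v_1 ∈ ker((A + 5I)^2) \ ker(A + 5I), then set v_{i+1} = (A + 5I) v_i.

One such chain is v_1 = [[-1, 3, 0, -1, 3]]^T, v_2 = [[2, 2, 0, -1, -2]]^T. Check: (A + 5I) v_2 = [[0, 0, 0, 0, 0]]^T = 0.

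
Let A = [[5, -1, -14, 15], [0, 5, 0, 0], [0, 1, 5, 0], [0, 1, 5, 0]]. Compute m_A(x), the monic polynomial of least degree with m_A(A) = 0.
m_A(x) = x(x - 5)^3

The characteristic polynomial factors as x(x - 5)^3. The minimal polynomial is ∏(x - λ)^{k_λ} where k_λ is the size of the largest Jordan block at λ.

For λ = 0: rank(A) = 3, and the largest Jordan block has size 1 (the smallest k with rank(A^k) = rank(A^(k+1))).
For λ = 5: rank(A - 5I) = 3, and the largest Jordan block has size 3 (the smallest k with rank((A - 5I)^k) = rank((A - 5I)^(k+1))).

So m_A(x) = x(x - 5)^3.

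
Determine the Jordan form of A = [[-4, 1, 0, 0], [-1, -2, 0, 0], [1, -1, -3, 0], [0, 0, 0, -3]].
The characteristic polynomial is det(xI - A) = (x + 3)^4, so the eigenvalues are -3 (algebraic multiplicity 4).

For λ = -3: rank(A + 3I) = 1, rank((A + 3I)^2) = 0. The eigenspace has dimension 4 - 1 = 3, so there are 3 Jordan blocks; the rank sequence gives block sizes [2, 1, 1].

Assembling the blocks gives the Jordan form J above.

J = [[-3, 1, 0, 0], [0, -3, 0, 0], [0, 0, -3, 0], [0, 0, 0, -3]]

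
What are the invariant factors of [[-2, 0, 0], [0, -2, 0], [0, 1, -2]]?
The Jordan structure of A has elementary divisors (x + 2)^2, (x + 2). Arranging the block sizes at each eigenvalue in decreasing order and taking row products gives the invariant factors.

Invariant factors (smallest first, each dividing the next): x + 2, (x + 2)^2.

Check: the last factor (x + 2)^2 is the minimal polynomial, and the product (x + 2)^3 is the characteristic polynomial.

x + 2, (x + 2)^2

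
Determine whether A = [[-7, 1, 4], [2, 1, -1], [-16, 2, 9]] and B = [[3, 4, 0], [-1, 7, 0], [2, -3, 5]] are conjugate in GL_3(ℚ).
trace(A) = 3 but trace(B) = 15. The trace is a similarity invariant, so A and B are not similar.

No.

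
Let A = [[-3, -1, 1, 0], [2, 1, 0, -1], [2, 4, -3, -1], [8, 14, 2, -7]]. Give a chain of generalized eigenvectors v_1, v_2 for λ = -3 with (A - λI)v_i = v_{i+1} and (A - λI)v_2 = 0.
We seek v_1 ∈ ker((A + 3I)^2) \ ker(A + 3I), then set v_{i+1} = (A + 3I) v_i.

One such chain is v_1 = [[0, 0, 1, 0]]^T, v_2 = [[1, 0, 0, 2]]^T. Check: (A + 3I) v_2 = [[0, 0, 0, 0]]^T = 0.

v_1 = [[0, 0, 1, 0]]^T, v_2 = [[1, 0, 0, 2]]^T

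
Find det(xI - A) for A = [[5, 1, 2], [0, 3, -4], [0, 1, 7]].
xI - A = [[x - 5, -1, -2], [0, x - 3, 4], [0, -1, x - 7]].

Expanding det(xI - A) along the first row:
det(xI - A) = + (x - 5)·det([[x - 3, 4], [-1, x - 7]]) - (-1)·det([[0, 4], [0, x - 7]]) + (-2)·det([[0, x - 3], [0, -1]]).

Evaluating gives χ_A(x) = x^3 - 15x^2 + 75x - 125 = (x - 5)^3.

χ_A(x) = (x - 5)^3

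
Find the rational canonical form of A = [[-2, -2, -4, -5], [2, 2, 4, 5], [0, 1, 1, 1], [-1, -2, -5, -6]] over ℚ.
The invariant factors of A (the non-unit diagonal entries of the Smith normal form of xI - A over ℚ[x]) are x^3(x + 5), each dividing the next. The characteristic polynomial is their product, x^3(x + 5).

The rational canonical form is the block-diagonal matrix of companion matrices C(f_i):
R = [[0, 0, 0, 0], [1, 0, 0, 0], [0, 1, 0, 0], [0, 0, 1, -5]].

R = [[0, 0, 0, 0], [1, 0, 0, 0], [0, 1, 0, 0], [0, 0, 1, -5]]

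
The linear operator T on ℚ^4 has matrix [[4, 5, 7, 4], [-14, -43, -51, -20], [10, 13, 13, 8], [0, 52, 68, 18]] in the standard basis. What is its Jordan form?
J = [[-4, 1, 0, 0], [0, -4, 0, 0], [0, 0, -2, 0], [0, 0, 0, 2]]

The characteristic polynomial is det(xI - A) = (x - 2)(x + 2)(x + 4)^2, so the eigenvalues are -4 (algebraic multiplicity 2), -2 (algebraic multiplicity 1), 2 (algebraic multiplicity 1).

For λ = -4: rank(A + 4I) = 3, rank((A + 4I)^2) = 2. The eigenspace has dimension 4 - 3 = 1, so there is 1 Jordan block; the rank sequence gives block sizes [2].

For λ = -2: algebraic multiplicity 1 gives one 1×1 block.

For λ = 2: algebraic multiplicity 1 gives one 1×1 block.

Assembling the blocks gives the Jordan form J above.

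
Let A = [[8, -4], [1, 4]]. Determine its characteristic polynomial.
xI - A = [[x - 8, 4], [-1, x - 4]].

Expanding det(xI - A) along the first row:
det(xI - A) = + (x - 8)·det([[x - 4]]) - (4)·det([[-1]]).

Evaluating gives χ_A(x) = x^2 - 12x + 36 = (x - 6)^2.

χ_A(x) = (x - 6)^2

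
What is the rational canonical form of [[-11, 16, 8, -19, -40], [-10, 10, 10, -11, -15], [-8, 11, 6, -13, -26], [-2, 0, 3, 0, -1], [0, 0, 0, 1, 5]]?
R = [[5, 0, 0, 0, 0], [0, 0, 0, 0, 10], [0, 1, 0, 0, -2], [0, 0, 1, 0, 0], [0, 0, 0, 1, 5]]

The invariant factors of A (the non-unit diagonal entries of the Smith normal form of xI - A over ℚ[x]) are x - 5, (x - 5)(x^3 + 2), each dividing the next. The characteristic polynomial is their product, (x - 5)^2(x^3 + 2).

The rational canonical form is the block-diagonal matrix of companion matrices C(f_i):
R = [[5, 0, 0, 0, 0], [0, 0, 0, 0, 10], [0, 1, 0, 0, -2], [0, 0, 1, 0, 0], [0, 0, 0, 1, 5]].

Note the characteristic polynomial does not split into linear factors over ℚ, so A has no Jordan form over ℚ; the rational canonical form exists over any field.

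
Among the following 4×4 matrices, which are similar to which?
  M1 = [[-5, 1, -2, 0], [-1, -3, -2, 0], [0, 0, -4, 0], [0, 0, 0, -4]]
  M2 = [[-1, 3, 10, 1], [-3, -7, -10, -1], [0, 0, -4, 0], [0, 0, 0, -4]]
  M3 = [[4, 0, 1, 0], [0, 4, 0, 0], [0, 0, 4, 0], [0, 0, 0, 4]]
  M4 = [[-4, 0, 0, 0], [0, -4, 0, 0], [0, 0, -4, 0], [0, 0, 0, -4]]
3 classes: {M1, M2}, {M3}, {M4}

Characteristic polynomials: χ_{M1} = (x + 4)^4, χ_{M2} = (x + 4)^4, χ_{M3} = (x - 4)^4, χ_{M4} = (x + 4)^4.

{M1, M2}: invariant factors x + 4, x + 4, (x + 4)^2.

{M3}: invariant factors x - 4, x - 4, (x - 4)^2.

{M4}: invariant factors x + 4, x + 4, x + 4, x + 4.

Matrices are similar if and only if their invariant-factor lists agree; the partition into similarity classes is {M1, M2}, {M3}, {M4}.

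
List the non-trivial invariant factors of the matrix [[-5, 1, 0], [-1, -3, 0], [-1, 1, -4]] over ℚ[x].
x + 4, (x + 4)^2

The Jordan structure of A has elementary divisors (x + 4)^2, (x + 4). Arranging the block sizes at each eigenvalue in decreasing order and taking row products gives the invariant factors.

Invariant factors (smallest first, each dividing the next): x + 4, (x + 4)^2.

Check: the last factor (x + 4)^2 is the minimal polynomial, and the product (x + 4)^3 is the characteristic polynomial.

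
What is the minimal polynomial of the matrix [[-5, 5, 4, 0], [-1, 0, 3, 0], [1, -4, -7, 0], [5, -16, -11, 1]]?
m_A(x) = (x - 1)(x + 4)^3

The characteristic polynomial factors as (x - 1)(x + 4)^3. The minimal polynomial is ∏(x - λ)^{k_λ} where k_λ is the size of the largest Jordan block at λ.

For λ = -4: rank(A + 4I) = 3, and the largest Jordan block has size 3 (the smallest k with rank((A + 4I)^k) = rank((A + 4I)^(k+1))).
For λ = 1: rank(A - I) = 3, and the largest Jordan block has size 1 (the smallest k with rank((A - I)^k) = rank((A - I)^(k+1))).

So m_A(x) = (x - 1)(x + 4)^3.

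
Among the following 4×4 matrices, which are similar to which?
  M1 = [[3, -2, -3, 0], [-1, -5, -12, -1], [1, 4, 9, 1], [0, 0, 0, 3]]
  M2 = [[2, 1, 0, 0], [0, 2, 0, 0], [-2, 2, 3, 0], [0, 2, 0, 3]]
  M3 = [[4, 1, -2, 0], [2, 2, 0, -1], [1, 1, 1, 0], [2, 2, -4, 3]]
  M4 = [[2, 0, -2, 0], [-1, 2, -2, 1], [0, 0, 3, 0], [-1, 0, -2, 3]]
2 classes: {M1, M2, M3}, {M4}

Characteristic polynomials: χ_{M1} = (x - 3)^2(x - 2)^2, χ_{M2} = (x - 3)^2(x - 2)^2, χ_{M3} = (x - 3)^2(x - 2)^2, χ_{M4} = (x - 3)^2(x - 2)^2.

{M1, M2, M3}: invariant factors x - 3, (x - 3)(x - 2)^2.

{M4}: invariant factors (x - 3)(x - 2), (x - 3)(x - 2).

Matrices are similar if and only if their invariant-factor lists agree; the partition into similarity classes is {M1, M2, M3}, {M4}.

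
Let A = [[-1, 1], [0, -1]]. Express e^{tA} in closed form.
A has Jordan form J = [[-1, 1], [0, -1]] with A = PJP^{-1}, so e^{tA} = P e^{tJ} P^{-1}.

For a Jordan block J_k(λ), e^{tJ_k(λ)} = e^{λt} · (I + tN + t^2 N^2/2! + ... + t^{k-1} N^{k-1}/(k-1)!) where N is the nilpotent superdiagonal part.

Assembling the blocks and conjugating back gives the entries of e^{tA} as shown above.

e^{tA} = [[e^{-t}, t*e^{-t}], [0, e^{-t}]]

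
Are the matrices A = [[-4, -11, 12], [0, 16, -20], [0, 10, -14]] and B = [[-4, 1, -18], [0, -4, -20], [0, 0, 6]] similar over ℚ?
Two matrices over a field are similar if and only if they have the same invariant factors.

Both A and B have characteristic polynomial (x - 6)(x + 4)^2 and minimal polynomial (x - 6)(x + 4)^2. Computing further, both have invariant factors (x - 6)(x + 4)^2. Hence A and B are similar.

Yes.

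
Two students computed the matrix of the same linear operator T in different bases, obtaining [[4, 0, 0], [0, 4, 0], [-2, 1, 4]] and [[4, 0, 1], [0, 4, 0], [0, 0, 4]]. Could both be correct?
Two matrices over a field are similar if and only if they have the same invariant factors.

Both A and B have characteristic polynomial (x - 4)^3 and minimal polynomial (x - 4)^2. Computing further, both have invariant factors x - 4, (x - 4)^2. Hence A and B are similar.

Yes.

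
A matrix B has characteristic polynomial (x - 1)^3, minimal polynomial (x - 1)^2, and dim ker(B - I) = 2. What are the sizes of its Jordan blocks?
Jordan blocks: (1, 2), (1, 1)

λ = 1: algebraic multiplicity 3 (exponent in χ_B), largest block size 2 (exponent in m_B), 2 blocks (geometric multiplicity). These force block sizes [2, 1].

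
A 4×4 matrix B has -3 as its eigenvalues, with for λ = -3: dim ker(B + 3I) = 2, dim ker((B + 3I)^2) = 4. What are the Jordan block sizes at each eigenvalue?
λ = -3: successive nullity increments [2, 2] count blocks of size ≥ k; block sizes are [2, 2].

Jordan blocks: (-3, 2), (-3, 2)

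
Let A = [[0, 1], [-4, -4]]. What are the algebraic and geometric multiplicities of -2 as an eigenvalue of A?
algebraic multiplicity 2, geometric multiplicity 1

The characteristic polynomial is (x + 2)^2, so the factor x + 2 appears with exponent 2: the algebraic multiplicity is 2.

rank(A + 2I) = 1, so the eigenspace has dimension 2 - 1 = 1: the geometric multiplicity is 1.

Since 1 < 2, A is not diagonalizable.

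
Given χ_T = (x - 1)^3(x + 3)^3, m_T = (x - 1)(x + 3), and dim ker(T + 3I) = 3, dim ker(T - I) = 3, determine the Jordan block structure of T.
λ = -3: algebraic multiplicity 3 (exponent in χ_T), largest block size 1 (exponent in m_T), 3 blocks (geometric multiplicity). These force block sizes [1, 1, 1].
λ = 1: algebraic multiplicity 3 (exponent in χ_T), largest block size 1 (exponent in m_T), 3 blocks (geometric multiplicity). These force block sizes [1, 1, 1].

Jordan blocks: (-3, 1), (-3, 1), (-3, 1), (1, 1), (1, 1), (1, 1)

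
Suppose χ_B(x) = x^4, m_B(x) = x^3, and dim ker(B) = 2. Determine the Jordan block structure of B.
Jordan blocks: (0, 3), (0, 1)

λ = 0: algebraic multiplicity 4 (exponent in χ_B), largest block size 3 (exponent in m_B), 2 blocks (geometric multiplicity). These force block sizes [3, 1].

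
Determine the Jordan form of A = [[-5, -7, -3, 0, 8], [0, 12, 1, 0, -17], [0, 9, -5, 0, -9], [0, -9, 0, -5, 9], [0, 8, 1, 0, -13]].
J = [[-5, 1, 0, 0, 0], [0, -5, 1, 0, 0], [0, 0, -5, 0, 0], [0, 0, 0, -5, 0], [0, 0, 0, 0, 4]]

The characteristic polynomial is det(xI - A) = (x - 4)(x + 5)^4, so the eigenvalues are -5 (algebraic multiplicity 4), 4 (algebraic multiplicity 1).

For λ = -5: rank(A + 5I) = 3, rank((A + 5I)^2) = 2, rank((A + 5I)^3) = 1. The eigenspace has dimension 5 - 3 = 2, so there are 2 Jordan blocks; the rank sequence gives block sizes [3, 1].

For λ = 4: algebraic multiplicity 1 gives one 1×1 block.

Assembling the blocks gives the Jordan form J above.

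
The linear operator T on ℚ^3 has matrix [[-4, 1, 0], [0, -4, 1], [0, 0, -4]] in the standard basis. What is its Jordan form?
The characteristic polynomial is det(xI - A) = (x + 4)^3, so the eigenvalues are -4 (algebraic multiplicity 3).

For λ = -4: rank(A + 4I) = 2, rank((A + 4I)^2) = 1, rank((A + 4I)^3) = 0. The eigenspace has dimension 3 - 2 = 1, so there is 1 Jordan block; the rank sequence gives block sizes [3].

Assembling the blocks gives the Jordan form J above.

J = [[-4, 1, 0], [0, -4, 1], [0, 0, -4]]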